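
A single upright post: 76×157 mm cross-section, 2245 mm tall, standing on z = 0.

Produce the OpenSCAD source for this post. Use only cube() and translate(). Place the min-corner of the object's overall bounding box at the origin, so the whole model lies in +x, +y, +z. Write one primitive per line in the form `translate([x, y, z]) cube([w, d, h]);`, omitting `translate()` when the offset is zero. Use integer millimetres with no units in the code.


cube([76, 157, 2245]);


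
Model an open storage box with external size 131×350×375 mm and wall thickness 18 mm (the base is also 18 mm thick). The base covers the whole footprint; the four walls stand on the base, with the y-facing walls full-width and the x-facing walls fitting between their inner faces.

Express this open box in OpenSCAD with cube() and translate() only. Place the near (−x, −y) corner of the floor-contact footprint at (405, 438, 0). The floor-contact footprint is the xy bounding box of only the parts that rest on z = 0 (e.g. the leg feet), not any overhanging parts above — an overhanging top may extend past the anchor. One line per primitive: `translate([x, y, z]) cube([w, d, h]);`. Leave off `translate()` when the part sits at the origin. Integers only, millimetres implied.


translate([405, 438, 0]) cube([131, 350, 18]);
translate([405, 438, 18]) cube([131, 18, 357]);
translate([405, 770, 18]) cube([131, 18, 357]);
translate([405, 456, 18]) cube([18, 314, 357]);
translate([518, 456, 18]) cube([18, 314, 357]);


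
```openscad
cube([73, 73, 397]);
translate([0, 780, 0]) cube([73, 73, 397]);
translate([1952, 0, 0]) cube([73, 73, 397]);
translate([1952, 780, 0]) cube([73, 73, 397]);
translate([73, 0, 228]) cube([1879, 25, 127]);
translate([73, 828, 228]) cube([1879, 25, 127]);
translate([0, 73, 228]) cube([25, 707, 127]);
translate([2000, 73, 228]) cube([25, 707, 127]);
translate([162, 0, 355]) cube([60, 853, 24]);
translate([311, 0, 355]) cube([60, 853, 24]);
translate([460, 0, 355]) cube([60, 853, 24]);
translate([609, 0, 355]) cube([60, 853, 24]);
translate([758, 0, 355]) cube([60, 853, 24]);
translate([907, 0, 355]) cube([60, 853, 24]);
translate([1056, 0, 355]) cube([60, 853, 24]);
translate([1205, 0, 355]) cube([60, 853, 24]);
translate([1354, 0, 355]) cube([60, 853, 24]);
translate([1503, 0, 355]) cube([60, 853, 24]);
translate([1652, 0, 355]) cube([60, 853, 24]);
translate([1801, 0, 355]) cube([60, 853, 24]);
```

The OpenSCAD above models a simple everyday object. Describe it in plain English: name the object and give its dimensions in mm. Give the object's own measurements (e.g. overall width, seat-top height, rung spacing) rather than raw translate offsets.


A bed frame 2025 mm long (x) by 853 mm wide (y). Four 73×73 mm corner posts, 397 mm tall, at the corners of the footprint. Four rails of 25 mm thickness and 127 mm height run between adjacent posts with their undersides at z = 228 mm, their outer faces flush with the outside of the frame (the two x-running rails run between the posts' inner faces; the two y-running rails run between the posts' inner faces). 12 slats, each 60 mm wide (x) and 24 mm thick, lie across the top of the two x-running rails, running the full 853 mm width of the frame in y; along x they sit between the end posts with a 89 mm gap after the −x posts and between neighbouring slats, leaving 91 mm before the +x posts.


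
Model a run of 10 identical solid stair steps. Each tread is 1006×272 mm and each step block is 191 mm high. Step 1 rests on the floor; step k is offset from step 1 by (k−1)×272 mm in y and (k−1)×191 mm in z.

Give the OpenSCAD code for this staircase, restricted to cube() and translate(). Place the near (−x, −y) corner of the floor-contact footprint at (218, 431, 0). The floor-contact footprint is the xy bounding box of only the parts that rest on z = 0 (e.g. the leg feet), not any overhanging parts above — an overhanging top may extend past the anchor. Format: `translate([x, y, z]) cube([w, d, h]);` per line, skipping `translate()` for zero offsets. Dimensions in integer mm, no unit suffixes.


translate([218, 431, 0]) cube([1006, 272, 191]);
translate([218, 703, 191]) cube([1006, 272, 191]);
translate([218, 975, 382]) cube([1006, 272, 191]);
translate([218, 1247, 573]) cube([1006, 272, 191]);
translate([218, 1519, 764]) cube([1006, 272, 191]);
translate([218, 1791, 955]) cube([1006, 272, 191]);
translate([218, 2063, 1146]) cube([1006, 272, 191]);
translate([218, 2335, 1337]) cube([1006, 272, 191]);
translate([218, 2607, 1528]) cube([1006, 272, 191]);
translate([218, 2879, 1719]) cube([1006, 272, 191]);


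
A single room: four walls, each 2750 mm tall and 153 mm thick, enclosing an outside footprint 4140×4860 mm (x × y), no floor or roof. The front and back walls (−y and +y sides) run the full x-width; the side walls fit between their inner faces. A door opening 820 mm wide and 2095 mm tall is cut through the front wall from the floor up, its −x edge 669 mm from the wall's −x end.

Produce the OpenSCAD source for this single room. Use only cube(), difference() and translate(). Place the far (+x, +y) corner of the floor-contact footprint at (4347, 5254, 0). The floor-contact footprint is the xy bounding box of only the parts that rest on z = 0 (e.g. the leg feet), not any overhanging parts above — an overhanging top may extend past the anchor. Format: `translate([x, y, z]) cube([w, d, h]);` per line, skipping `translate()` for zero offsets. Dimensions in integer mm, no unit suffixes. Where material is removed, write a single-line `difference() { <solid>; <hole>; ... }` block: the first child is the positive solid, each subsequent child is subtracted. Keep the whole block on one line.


difference() { translate([207, 394, 0]) cube([4140, 153, 2750]); translate([876, 394, 0]) cube([820, 153, 2095]); }
translate([207, 5101, 0]) cube([4140, 153, 2750]);
translate([207, 547, 0]) cube([153, 4554, 2750]);
translate([4194, 547, 0]) cube([153, 4554, 2750]);


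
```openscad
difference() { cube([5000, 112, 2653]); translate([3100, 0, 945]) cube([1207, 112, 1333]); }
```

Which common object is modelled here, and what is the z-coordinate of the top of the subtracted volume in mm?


A wall with a window opening. The window head height is 2278 mm.

A wall with a rectangular opening subtracted — a window. Sill at z = 945, opening 1333 mm tall, so the head is at 945 + 1333 = 2278 mm.


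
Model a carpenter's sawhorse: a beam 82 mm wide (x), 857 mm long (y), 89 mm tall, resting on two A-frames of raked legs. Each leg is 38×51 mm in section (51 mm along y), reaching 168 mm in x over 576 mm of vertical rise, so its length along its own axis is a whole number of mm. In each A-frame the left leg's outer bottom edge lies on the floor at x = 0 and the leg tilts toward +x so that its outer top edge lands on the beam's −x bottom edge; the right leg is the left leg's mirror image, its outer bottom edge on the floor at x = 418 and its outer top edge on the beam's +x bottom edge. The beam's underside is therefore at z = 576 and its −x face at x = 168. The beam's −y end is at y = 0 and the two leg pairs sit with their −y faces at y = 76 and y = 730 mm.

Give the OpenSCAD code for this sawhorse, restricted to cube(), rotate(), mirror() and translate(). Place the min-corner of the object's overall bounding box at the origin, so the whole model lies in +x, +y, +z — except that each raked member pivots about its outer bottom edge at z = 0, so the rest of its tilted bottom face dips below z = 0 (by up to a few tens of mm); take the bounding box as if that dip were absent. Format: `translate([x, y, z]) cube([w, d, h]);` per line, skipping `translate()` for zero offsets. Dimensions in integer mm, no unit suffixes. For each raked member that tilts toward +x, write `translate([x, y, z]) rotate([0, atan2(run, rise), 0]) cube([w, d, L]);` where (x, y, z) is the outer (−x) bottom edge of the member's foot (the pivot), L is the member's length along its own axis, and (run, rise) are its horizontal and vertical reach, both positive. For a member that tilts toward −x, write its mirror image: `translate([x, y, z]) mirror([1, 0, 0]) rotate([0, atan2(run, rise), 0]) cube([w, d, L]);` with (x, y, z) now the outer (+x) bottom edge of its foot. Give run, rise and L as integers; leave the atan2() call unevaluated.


translate([168, 0, 576]) cube([82, 857, 89]);
translate([0, 76, 0]) rotate([0, atan2(168, 576), 0]) cube([38, 51, 600]);
translate([418, 76, 0]) mirror([1, 0, 0]) rotate([0, atan2(168, 576), 0]) cube([38, 51, 600]);
translate([0, 730, 0]) rotate([0, atan2(168, 576), 0]) cube([38, 51, 600]);
translate([418, 730, 0]) mirror([1, 0, 0]) rotate([0, atan2(168, 576), 0]) cube([38, 51, 600]);


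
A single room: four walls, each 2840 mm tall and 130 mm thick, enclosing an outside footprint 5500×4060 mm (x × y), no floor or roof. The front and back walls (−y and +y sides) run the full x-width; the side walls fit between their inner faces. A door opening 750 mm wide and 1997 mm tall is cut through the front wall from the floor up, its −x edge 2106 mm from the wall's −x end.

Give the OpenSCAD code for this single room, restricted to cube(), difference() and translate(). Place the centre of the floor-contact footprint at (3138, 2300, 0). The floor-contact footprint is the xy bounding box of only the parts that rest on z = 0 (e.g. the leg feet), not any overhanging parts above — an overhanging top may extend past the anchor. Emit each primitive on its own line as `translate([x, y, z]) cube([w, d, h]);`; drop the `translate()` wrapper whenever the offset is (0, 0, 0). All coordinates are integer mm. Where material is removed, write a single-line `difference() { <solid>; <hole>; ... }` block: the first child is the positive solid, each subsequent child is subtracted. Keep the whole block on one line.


difference() { translate([388, 270, 0]) cube([5500, 130, 2840]); translate([2494, 270, 0]) cube([750, 130, 1997]); }
translate([388, 4200, 0]) cube([5500, 130, 2840]);
translate([388, 400, 0]) cube([130, 3800, 2840]);
translate([5758, 400, 0]) cube([130, 3800, 2840]);


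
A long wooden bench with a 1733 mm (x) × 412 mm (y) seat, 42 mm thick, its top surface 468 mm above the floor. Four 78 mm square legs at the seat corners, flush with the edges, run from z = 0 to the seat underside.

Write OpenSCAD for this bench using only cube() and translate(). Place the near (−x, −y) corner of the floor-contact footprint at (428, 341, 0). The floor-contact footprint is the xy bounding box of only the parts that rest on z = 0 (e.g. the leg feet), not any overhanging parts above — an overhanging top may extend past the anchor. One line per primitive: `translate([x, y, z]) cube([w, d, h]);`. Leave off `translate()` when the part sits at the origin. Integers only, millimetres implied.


translate([428, 341, 426]) cube([1733, 412, 42]);
translate([428, 341, 0]) cube([78, 78, 426]);
translate([428, 675, 0]) cube([78, 78, 426]);
translate([2083, 341, 0]) cube([78, 78, 426]);
translate([2083, 675, 0]) cube([78, 78, 426]);


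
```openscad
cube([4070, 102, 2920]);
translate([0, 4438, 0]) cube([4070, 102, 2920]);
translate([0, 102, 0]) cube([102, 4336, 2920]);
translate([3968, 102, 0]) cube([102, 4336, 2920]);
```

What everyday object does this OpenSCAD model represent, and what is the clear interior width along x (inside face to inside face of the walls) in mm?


A house (or room) frame. The interior width is 3866 mm.

Four 2920 mm walls enclosing a rectangle with no floor or roof — a room or house frame. Outside width is 4070 mm and wall thickness is 102 mm, so the interior width is 4070 − 2 × 102 = 3866 mm.


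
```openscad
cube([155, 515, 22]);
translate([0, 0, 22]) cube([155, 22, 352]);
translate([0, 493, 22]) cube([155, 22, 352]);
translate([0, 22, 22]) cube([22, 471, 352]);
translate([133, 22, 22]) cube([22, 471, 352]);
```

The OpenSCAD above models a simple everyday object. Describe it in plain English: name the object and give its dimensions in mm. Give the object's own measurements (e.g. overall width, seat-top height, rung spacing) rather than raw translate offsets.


An open-topped rectangular box: outside dimensions 155×515×374 mm, with a uniform wall and base thickness of 22 mm. The base is a full 155×515 slab on the floor; four walls sit on top of the base. The front and back walls (the −y and +y sides) span the full width; the two side walls fit between them.


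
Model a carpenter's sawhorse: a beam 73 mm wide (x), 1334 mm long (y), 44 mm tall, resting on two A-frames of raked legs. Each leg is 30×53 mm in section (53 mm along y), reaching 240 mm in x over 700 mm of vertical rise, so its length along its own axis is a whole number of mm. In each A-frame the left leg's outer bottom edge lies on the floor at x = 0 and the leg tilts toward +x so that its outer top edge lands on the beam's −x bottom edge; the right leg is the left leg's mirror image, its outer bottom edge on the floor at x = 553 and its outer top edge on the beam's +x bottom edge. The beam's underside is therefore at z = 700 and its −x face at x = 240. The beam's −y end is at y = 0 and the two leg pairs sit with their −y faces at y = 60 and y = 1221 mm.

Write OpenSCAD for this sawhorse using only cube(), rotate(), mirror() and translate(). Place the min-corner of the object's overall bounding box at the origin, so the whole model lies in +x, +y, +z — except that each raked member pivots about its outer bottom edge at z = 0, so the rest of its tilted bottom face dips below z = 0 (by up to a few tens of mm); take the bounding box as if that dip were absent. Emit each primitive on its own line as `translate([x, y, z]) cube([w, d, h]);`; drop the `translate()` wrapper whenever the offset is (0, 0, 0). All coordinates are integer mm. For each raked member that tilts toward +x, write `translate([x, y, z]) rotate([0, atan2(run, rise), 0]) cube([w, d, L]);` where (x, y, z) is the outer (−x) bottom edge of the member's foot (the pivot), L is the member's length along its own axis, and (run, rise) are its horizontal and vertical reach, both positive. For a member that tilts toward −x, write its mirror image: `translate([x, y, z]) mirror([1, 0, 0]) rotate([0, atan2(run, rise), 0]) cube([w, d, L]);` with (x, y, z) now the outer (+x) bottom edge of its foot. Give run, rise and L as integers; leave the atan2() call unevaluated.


translate([240, 0, 700]) cube([73, 1334, 44]);
translate([0, 60, 0]) rotate([0, atan2(240, 700), 0]) cube([30, 53, 740]);
translate([553, 60, 0]) mirror([1, 0, 0]) rotate([0, atan2(240, 700), 0]) cube([30, 53, 740]);
translate([0, 1221, 0]) rotate([0, atan2(240, 700), 0]) cube([30, 53, 740]);
translate([553, 1221, 0]) mirror([1, 0, 0]) rotate([0, atan2(240, 700), 0]) cube([30, 53, 740]);


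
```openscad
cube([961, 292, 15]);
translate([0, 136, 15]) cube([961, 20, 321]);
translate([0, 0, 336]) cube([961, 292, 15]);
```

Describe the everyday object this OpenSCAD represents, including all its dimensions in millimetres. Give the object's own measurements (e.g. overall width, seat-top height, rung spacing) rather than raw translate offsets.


An I-beam lying along x, 961 mm long. Overall section height 351 mm. Two flanges 292 mm wide (y) and 15 mm thick, one on the floor and one at the top; a web 20 mm thick runs between them, centred on the flange width.


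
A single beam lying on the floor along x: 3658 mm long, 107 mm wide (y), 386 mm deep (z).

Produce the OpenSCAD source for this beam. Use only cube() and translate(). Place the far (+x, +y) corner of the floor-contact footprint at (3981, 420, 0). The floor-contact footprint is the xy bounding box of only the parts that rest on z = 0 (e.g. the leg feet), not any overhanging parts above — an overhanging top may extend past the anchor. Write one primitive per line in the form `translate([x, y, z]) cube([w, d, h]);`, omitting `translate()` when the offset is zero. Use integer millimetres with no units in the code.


translate([323, 313, 0]) cube([3658, 107, 386]);


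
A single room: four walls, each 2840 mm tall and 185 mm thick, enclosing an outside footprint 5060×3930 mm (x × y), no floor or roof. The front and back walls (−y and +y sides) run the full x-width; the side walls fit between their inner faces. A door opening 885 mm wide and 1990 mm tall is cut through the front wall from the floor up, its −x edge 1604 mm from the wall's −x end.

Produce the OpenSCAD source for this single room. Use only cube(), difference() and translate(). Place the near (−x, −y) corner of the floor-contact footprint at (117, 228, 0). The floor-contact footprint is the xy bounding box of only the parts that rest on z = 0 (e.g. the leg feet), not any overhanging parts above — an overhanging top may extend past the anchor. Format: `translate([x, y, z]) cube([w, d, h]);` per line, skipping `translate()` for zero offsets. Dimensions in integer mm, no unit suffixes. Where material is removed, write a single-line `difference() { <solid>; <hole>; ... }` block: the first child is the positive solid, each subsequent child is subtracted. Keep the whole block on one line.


difference() { translate([117, 228, 0]) cube([5060, 185, 2840]); translate([1721, 228, 0]) cube([885, 185, 1990]); }
translate([117, 3973, 0]) cube([5060, 185, 2840]);
translate([117, 413, 0]) cube([185, 3560, 2840]);
translate([4992, 413, 0]) cube([185, 3560, 2840]);


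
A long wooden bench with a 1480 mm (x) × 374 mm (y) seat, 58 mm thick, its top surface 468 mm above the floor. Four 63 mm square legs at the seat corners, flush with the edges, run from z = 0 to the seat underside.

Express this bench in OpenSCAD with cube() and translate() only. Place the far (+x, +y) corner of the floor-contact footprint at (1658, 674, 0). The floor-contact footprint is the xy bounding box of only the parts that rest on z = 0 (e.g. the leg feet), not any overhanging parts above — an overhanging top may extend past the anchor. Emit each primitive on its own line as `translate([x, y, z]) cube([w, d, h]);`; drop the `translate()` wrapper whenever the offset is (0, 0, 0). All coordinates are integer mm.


translate([178, 300, 410]) cube([1480, 374, 58]);
translate([178, 300, 0]) cube([63, 63, 410]);
translate([178, 611, 0]) cube([63, 63, 410]);
translate([1595, 300, 0]) cube([63, 63, 410]);
translate([1595, 611, 0]) cube([63, 63, 410]);


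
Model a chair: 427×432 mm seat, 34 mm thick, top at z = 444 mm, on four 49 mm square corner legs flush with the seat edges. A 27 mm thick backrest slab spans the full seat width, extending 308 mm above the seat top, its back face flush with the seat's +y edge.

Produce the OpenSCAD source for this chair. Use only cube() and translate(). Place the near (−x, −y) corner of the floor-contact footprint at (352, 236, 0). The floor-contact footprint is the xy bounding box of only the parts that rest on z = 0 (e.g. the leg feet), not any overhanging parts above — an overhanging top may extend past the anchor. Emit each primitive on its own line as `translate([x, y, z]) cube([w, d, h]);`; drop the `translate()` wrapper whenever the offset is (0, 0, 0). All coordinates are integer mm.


translate([352, 236, 410]) cube([427, 432, 34]);
translate([352, 236, 0]) cube([49, 49, 410]);
translate([730, 236, 0]) cube([49, 49, 410]);
translate([352, 619, 0]) cube([49, 49, 410]);
translate([730, 619, 0]) cube([49, 49, 410]);
translate([352, 641, 444]) cube([427, 27, 308]);


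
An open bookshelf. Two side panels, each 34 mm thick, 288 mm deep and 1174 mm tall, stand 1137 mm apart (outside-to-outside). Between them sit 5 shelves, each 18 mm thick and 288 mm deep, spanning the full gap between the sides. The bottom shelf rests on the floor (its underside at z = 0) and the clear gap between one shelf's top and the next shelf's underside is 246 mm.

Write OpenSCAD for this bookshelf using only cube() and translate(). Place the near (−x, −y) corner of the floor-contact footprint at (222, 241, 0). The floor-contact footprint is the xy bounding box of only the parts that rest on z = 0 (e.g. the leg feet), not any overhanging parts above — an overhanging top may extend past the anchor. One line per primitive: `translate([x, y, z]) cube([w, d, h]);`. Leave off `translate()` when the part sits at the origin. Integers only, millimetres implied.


translate([222, 241, 0]) cube([34, 288, 1174]);
translate([1325, 241, 0]) cube([34, 288, 1174]);
translate([256, 241, 0]) cube([1069, 288, 18]);
translate([256, 241, 264]) cube([1069, 288, 18]);
translate([256, 241, 528]) cube([1069, 288, 18]);
translate([256, 241, 792]) cube([1069, 288, 18]);
translate([256, 241, 1056]) cube([1069, 288, 18]);


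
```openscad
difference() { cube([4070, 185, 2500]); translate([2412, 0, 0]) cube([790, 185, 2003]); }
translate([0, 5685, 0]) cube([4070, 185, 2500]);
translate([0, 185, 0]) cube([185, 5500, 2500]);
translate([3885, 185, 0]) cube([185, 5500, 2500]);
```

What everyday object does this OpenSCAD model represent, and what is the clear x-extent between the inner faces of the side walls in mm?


A single room. The interior width is 3700 mm.

Four walls enclosing a rectangle with a door in the front wall — a room. Outside width 4070 minus two 185 mm walls gives 3700 mm.


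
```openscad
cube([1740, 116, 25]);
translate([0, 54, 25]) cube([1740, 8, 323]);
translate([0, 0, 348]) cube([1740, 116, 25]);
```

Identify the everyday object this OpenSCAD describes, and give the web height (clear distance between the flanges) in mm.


An I-beam. The web height is 323 mm.

Two wide flanges with a thin centred web — an I-beam. Overall 373 mm minus two 25 mm flanges gives a web of 373 − 2·25 = 323 mm.


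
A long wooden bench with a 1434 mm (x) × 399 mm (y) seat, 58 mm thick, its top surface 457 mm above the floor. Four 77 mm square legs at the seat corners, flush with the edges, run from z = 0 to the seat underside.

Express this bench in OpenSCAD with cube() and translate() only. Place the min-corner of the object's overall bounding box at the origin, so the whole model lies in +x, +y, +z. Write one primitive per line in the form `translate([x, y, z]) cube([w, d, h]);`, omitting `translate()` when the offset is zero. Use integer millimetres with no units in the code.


// leg_h = 457 − 58 = 399
translate([0, 0, 399]) cube([1434, 399, 58]);
cube([77, 77, 399]);
translate([0, 322, 0]) cube([77, 77, 399]);
translate([1357, 0, 0]) cube([77, 77, 399]);
translate([1357, 322, 0]) cube([77, 77, 399]);


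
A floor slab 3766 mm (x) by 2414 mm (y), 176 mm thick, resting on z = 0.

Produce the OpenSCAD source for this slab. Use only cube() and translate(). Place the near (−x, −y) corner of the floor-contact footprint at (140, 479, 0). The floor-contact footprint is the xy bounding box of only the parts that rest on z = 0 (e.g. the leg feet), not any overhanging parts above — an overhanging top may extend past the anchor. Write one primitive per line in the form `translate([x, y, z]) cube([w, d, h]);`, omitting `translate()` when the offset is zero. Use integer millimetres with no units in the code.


translate([140, 479, 0]) cube([3766, 2414, 176]);


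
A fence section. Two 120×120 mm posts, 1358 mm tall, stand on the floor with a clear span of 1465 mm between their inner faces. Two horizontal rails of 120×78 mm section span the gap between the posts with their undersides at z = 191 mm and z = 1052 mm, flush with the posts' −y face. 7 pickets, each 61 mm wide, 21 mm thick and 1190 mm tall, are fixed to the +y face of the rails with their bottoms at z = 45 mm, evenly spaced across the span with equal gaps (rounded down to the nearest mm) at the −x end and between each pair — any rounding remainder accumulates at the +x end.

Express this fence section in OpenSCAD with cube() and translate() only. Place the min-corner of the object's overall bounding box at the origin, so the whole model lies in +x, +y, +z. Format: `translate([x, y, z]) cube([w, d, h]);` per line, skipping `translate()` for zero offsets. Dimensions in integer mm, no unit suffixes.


cube([120, 120, 1358]);
translate([1585, 0, 0]) cube([120, 120, 1358]);
translate([120, 0, 191]) cube([1465, 120, 78]);
translate([120, 0, 1052]) cube([1465, 120, 78]);
translate([249, 120, 45]) cube([61, 21, 1190]);
translate([439, 120, 45]) cube([61, 21, 1190]);
translate([629, 120, 45]) cube([61, 21, 1190]);
translate([819, 120, 45]) cube([61, 21, 1190]);
translate([1009, 120, 45]) cube([61, 21, 1190]);
translate([1199, 120, 45]) cube([61, 21, 1190]);
translate([1389, 120, 45]) cube([61, 21, 1190]);


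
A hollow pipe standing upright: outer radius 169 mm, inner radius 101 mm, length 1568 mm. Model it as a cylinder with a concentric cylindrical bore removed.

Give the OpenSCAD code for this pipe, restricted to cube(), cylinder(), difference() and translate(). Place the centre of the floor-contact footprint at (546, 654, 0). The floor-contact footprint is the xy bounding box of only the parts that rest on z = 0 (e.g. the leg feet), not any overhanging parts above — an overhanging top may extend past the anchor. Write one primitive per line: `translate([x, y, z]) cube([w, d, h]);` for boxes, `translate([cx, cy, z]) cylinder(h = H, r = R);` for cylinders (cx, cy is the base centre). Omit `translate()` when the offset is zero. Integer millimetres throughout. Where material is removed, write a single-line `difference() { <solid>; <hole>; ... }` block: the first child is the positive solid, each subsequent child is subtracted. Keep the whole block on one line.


difference() { translate([546, 654, 0]) cylinder(h = 1568, r = 169); translate([546, 654, 0]) cylinder(h = 1568, r = 101); }


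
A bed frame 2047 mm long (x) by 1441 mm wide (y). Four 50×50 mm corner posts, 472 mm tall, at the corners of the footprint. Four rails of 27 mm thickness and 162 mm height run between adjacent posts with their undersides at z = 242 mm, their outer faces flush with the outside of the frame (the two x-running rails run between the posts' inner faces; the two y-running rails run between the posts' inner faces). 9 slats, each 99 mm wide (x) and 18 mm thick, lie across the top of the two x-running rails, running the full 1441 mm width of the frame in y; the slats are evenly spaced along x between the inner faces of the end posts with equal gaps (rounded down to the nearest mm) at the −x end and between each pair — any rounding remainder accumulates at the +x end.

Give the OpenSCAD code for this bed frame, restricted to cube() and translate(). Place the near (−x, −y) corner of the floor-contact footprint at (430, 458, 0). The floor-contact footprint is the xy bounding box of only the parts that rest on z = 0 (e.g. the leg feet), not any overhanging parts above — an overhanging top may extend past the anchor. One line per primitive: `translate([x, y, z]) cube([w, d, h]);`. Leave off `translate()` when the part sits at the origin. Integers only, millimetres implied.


// slat z = rail_z + rail_h = 242 + 162 = 404
// slat gap = ⌊(1947 − 9·99) / 10⌋ = 105
translate([430, 458, 0]) cube([50, 50, 472]);
translate([430, 1849, 0]) cube([50, 50, 472]);
translate([2427, 458, 0]) cube([50, 50, 472]);
translate([2427, 1849, 0]) cube([50, 50, 472]);
translate([480, 458, 242]) cube([1947, 27, 162]);
translate([480, 1872, 242]) cube([1947, 27, 162]);
translate([430, 508, 242]) cube([27, 1341, 162]);
translate([2450, 508, 242]) cube([27, 1341, 162]);
translate([585, 458, 404]) cube([99, 1441, 18]);
translate([789, 458, 404]) cube([99, 1441, 18]);
translate([993, 458, 404]) cube([99, 1441, 18]);
translate([1197, 458, 404]) cube([99, 1441, 18]);
translate([1401, 458, 404]) cube([99, 1441, 18]);
translate([1605, 458, 404]) cube([99, 1441, 18]);
translate([1809, 458, 404]) cube([99, 1441, 18]);
translate([2013, 458, 404]) cube([99, 1441, 18]);
translate([2217, 458, 404]) cube([99, 1441, 18]);


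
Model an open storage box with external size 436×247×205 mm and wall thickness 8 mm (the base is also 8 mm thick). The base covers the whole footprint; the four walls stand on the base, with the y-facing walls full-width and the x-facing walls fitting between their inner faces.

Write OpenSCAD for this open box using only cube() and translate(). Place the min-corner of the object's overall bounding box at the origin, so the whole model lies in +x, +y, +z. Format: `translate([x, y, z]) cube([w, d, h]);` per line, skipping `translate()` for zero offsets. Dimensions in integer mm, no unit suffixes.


cube([436, 247, 8]);
translate([0, 0, 8]) cube([436, 8, 197]);
translate([0, 239, 8]) cube([436, 8, 197]);
translate([0, 8, 8]) cube([8, 231, 197]);
translate([428, 8, 8]) cube([8, 231, 197]);


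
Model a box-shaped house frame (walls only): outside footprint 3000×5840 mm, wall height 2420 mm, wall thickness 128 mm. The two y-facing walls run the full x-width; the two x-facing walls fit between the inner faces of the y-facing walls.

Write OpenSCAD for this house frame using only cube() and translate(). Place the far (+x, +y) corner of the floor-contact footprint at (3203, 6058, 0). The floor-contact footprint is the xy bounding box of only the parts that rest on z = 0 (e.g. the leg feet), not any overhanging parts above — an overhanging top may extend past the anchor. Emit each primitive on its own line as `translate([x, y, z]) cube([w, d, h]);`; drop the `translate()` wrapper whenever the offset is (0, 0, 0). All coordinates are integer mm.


translate([203, 218, 0]) cube([3000, 128, 2420]);
translate([203, 5930, 0]) cube([3000, 128, 2420]);
translate([203, 346, 0]) cube([128, 5584, 2420]);
translate([3075, 346, 0]) cube([128, 5584, 2420]);


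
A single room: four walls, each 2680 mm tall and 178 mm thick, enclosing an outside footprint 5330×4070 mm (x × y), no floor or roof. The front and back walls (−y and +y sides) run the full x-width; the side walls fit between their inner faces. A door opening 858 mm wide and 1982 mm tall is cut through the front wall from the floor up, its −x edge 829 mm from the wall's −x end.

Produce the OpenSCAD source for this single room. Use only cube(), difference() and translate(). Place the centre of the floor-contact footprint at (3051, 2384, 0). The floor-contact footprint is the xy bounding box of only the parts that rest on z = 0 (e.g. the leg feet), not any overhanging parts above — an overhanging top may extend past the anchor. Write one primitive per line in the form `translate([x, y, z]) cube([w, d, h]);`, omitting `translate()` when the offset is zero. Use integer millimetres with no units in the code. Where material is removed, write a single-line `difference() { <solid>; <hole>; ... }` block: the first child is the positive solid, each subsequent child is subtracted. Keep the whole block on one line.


difference() { translate([386, 349, 0]) cube([5330, 178, 2680]); translate([1215, 349, 0]) cube([858, 178, 1982]); }
translate([386, 4241, 0]) cube([5330, 178, 2680]);
translate([386, 527, 0]) cube([178, 3714, 2680]);
translate([5538, 527, 0]) cube([178, 3714, 2680]);


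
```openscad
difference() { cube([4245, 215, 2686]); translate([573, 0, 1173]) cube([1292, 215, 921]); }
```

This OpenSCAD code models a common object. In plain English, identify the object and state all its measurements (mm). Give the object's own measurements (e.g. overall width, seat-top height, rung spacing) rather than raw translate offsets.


A wall 4245 mm long (x), 215 mm thick (y), 2686 mm tall, with a rectangular window opening cut through it. The opening is 1292 mm wide and 921 mm tall; its sill is at z = 1173 mm and its near (−x) edge is 573 mm from the wall's −x end. The opening passes through the full wall thickness.


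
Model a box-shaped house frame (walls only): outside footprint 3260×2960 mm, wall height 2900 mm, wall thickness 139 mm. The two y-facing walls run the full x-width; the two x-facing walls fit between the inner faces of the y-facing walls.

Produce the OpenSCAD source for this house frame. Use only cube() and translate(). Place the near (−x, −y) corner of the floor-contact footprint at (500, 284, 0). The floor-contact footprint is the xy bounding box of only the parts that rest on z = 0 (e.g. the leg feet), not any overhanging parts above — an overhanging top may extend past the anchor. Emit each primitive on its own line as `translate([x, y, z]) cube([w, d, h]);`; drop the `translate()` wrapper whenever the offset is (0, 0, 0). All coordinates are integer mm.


translate([500, 284, 0]) cube([3260, 139, 2900]);
translate([500, 3105, 0]) cube([3260, 139, 2900]);
translate([500, 423, 0]) cube([139, 2682, 2900]);
translate([3621, 423, 0]) cube([139, 2682, 2900]);


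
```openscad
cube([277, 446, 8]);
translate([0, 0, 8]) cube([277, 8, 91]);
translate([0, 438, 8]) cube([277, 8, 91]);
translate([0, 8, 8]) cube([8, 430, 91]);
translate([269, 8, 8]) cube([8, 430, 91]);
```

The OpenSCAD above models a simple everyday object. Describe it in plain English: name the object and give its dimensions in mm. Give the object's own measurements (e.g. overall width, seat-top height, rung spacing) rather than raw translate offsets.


An open-topped rectangular box: outside dimensions 277×446×99 mm, with a uniform wall and base thickness of 8 mm. The base is a full 277×446 slab on the floor; four walls sit on top of the base. The front and back walls (the −y and +y sides) span the full width; the two side walls fit between them.


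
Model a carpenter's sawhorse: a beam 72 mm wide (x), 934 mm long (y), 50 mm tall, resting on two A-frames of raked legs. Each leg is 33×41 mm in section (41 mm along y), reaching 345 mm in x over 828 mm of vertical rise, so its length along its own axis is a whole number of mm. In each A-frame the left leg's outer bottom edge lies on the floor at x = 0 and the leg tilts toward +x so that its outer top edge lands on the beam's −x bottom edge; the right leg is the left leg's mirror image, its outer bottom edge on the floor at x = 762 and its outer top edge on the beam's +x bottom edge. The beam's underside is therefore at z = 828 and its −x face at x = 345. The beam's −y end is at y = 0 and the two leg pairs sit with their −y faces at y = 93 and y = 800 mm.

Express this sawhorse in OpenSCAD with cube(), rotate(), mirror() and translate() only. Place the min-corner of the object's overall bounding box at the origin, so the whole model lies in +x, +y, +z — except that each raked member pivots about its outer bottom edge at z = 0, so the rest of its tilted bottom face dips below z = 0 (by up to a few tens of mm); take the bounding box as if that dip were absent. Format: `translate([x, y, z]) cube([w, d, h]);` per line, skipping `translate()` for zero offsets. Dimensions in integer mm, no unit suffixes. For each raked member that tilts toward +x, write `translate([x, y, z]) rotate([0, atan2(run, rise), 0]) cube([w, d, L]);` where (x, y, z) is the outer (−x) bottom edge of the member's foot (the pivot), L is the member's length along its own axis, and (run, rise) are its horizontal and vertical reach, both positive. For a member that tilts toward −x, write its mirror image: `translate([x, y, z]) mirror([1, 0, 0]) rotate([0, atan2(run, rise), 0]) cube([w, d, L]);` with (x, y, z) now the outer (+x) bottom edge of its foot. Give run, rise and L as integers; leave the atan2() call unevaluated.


translate([345, 0, 828]) cube([72, 934, 50]);
translate([0, 93, 0]) rotate([0, atan2(345, 828), 0]) cube([33, 41, 897]);
translate([762, 93, 0]) mirror([1, 0, 0]) rotate([0, atan2(345, 828), 0]) cube([33, 41, 897]);
translate([0, 800, 0]) rotate([0, atan2(345, 828), 0]) cube([33, 41, 897]);
translate([762, 800, 0]) mirror([1, 0, 0]) rotate([0, atan2(345, 828), 0]) cube([33, 41, 897]);


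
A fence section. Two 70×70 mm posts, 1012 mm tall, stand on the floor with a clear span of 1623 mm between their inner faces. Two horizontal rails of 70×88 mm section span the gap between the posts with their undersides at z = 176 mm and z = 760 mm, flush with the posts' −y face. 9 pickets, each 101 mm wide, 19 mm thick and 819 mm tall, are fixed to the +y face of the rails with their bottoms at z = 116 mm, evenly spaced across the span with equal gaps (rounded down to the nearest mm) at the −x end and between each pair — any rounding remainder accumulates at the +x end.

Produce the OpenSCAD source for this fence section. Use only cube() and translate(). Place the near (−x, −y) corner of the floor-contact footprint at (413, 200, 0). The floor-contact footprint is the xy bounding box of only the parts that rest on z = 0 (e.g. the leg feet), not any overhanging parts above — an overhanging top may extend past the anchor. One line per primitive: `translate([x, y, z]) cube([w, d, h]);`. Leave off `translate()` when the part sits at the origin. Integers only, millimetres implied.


translate([413, 200, 0]) cube([70, 70, 1012]);
translate([2106, 200, 0]) cube([70, 70, 1012]);
translate([483, 200, 176]) cube([1623, 70, 88]);
translate([483, 200, 760]) cube([1623, 70, 88]);
translate([554, 270, 116]) cube([101, 19, 819]);
translate([726, 270, 116]) cube([101, 19, 819]);
translate([898, 270, 116]) cube([101, 19, 819]);
translate([1070, 270, 116]) cube([101, 19, 819]);
translate([1242, 270, 116]) cube([101, 19, 819]);
translate([1414, 270, 116]) cube([101, 19, 819]);
translate([1586, 270, 116]) cube([101, 19, 819]);
translate([1758, 270, 116]) cube([101, 19, 819]);
translate([1930, 270, 116]) cube([101, 19, 819]);


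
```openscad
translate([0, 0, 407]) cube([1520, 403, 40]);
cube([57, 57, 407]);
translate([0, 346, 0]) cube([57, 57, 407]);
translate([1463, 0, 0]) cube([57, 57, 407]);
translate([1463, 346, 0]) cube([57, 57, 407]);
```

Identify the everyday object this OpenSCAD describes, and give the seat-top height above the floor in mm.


A bench. The seat-top height is 447 mm.

A long slab on four corner posts — a bench. The slab sits at z = 407 with thickness 40, so the top is 407 + 40 = 447 mm.


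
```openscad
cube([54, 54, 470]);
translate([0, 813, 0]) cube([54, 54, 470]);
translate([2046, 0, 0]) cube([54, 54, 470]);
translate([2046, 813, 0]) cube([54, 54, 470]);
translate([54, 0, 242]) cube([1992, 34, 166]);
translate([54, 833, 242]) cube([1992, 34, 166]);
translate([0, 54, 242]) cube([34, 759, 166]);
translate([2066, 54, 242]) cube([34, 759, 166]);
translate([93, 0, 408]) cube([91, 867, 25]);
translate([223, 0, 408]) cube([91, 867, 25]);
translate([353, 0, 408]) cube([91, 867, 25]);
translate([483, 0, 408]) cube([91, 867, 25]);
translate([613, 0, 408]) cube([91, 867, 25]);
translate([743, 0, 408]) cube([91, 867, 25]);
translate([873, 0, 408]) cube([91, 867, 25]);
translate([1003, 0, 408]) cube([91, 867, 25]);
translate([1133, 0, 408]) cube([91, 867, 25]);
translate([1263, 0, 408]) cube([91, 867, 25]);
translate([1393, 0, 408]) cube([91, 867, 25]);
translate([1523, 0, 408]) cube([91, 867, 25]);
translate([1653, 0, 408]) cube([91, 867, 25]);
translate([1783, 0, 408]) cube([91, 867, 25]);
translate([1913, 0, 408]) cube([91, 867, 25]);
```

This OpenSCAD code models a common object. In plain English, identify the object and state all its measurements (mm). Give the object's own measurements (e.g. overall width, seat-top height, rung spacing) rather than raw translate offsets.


A bed frame 2100 mm long (x) by 867 mm wide (y). Four 54×54 mm corner posts, 470 mm tall, at the corners of the footprint. Four rails of 34 mm thickness and 166 mm height run between adjacent posts with their undersides at z = 242 mm, their outer faces flush with the outside of the frame (the two x-running rails run between the posts' inner faces; the two y-running rails run between the posts' inner faces). 15 slats, each 91 mm wide (x) and 25 mm thick, lie across the top of the two x-running rails, running the full 867 mm width of the frame in y; along x they sit between the end posts with a 39 mm gap after the −x posts and between neighbouring slats, leaving 42 mm before the +x posts.


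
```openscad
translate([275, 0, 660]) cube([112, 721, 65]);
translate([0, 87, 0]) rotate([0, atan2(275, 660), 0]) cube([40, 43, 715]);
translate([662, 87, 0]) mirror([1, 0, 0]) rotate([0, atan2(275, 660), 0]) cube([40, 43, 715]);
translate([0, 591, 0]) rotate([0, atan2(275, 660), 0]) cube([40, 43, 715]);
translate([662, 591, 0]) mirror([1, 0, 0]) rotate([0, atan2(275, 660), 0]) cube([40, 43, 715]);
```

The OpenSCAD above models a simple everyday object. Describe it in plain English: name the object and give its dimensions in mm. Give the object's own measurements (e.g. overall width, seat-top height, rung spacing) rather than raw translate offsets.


A sawhorse. A 112×721×65 mm beam (x, y, z) sits on two A-frame leg pairs. Each pair is two raked legs of 40×43 mm section (43 mm along y) splaying symmetrically in x. Each leg rises 660 mm vertically over 275 mm of horizontal reach and is 715 mm long along its own axis. Every leg's outer bottom edge rests on the floor and its outer top edge meets a bottom edge of the beam — the left legs (tilting toward +x) meet the beam's −x bottom edge, the right legs (their mirror images, tilting toward −x) meet its +x bottom edge — so the leg tops tuck under the beam, the beam's underside is 660 mm above the floor, and the feet are 662 mm apart outside-to-outside with the beam centred between them. The two leg pairs are set in 87 mm from either end of the beam.
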